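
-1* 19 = -19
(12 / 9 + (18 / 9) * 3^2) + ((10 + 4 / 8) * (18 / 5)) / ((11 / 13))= 10561 / 165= 64.01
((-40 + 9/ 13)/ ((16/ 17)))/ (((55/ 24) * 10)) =-26061/ 14300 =-1.82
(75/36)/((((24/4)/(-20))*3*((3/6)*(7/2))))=-250/189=-1.32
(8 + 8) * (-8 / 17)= -128 / 17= -7.53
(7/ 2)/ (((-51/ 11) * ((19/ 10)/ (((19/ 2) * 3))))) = -385/ 34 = -11.32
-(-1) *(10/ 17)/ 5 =2/ 17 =0.12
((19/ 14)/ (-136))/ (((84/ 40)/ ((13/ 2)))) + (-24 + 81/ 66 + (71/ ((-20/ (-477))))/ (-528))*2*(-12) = 1371118381/ 2199120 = 623.49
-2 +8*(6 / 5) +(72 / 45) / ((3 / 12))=14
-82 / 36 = -41 / 18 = -2.28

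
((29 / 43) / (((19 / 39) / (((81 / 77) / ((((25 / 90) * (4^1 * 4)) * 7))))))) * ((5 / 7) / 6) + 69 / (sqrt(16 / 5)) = 38.58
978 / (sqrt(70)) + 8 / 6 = 4 / 3 + 489*sqrt(70) / 35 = 118.23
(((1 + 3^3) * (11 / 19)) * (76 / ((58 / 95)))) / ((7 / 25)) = 7206.90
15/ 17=0.88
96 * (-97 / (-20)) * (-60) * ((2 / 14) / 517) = -27936 / 3619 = -7.72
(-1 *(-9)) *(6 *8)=432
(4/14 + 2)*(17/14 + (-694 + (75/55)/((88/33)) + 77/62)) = -26391910/16709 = -1579.50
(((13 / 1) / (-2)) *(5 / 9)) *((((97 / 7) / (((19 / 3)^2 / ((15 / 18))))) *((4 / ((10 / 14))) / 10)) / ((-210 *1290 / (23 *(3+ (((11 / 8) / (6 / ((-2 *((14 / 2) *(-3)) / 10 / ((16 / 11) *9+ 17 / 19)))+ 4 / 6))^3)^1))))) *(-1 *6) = -2210040849906817657379 / 2483759672347436981944320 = -0.00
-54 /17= -3.18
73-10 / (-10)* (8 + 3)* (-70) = -697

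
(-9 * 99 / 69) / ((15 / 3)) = -297 / 115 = -2.58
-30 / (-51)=10 / 17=0.59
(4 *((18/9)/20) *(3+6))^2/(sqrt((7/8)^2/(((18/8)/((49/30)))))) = 3888 *sqrt(30)/1225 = 17.38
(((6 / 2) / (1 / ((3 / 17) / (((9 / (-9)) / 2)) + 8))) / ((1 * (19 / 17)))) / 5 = 78 / 19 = 4.11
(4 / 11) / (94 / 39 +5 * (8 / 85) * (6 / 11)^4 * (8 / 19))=33533214 / 223882429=0.15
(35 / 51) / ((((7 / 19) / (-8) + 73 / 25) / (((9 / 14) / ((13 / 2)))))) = 57000 / 2413541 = 0.02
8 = 8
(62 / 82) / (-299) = -31 / 12259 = -0.00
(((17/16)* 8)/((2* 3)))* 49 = 833/12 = 69.42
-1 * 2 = -2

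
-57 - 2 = -59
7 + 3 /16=115 /16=7.19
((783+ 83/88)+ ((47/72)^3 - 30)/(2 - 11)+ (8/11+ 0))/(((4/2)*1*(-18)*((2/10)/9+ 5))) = -145584104455/33404203008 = -4.36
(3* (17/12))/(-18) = -0.24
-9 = -9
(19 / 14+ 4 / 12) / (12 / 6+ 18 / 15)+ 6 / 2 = 2371 / 672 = 3.53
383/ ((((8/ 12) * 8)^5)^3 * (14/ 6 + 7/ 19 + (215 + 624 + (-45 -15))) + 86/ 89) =27879337995813/ 4571994389788358321499362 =0.00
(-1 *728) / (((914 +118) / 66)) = -2002 / 43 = -46.56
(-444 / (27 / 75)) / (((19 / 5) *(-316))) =4625 / 4503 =1.03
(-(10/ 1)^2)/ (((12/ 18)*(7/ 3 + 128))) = -450/ 391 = -1.15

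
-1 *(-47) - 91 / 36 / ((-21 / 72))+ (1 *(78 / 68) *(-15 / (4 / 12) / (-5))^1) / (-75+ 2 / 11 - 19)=1949371 / 35088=55.56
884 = 884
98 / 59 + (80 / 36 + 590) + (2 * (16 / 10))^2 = 604.12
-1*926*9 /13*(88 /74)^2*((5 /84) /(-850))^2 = -56023 /12601165850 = -0.00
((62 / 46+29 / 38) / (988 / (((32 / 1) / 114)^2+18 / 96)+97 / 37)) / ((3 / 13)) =818993409 / 332411894150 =0.00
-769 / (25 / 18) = -553.68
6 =6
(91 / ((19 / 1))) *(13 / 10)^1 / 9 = 1183 / 1710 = 0.69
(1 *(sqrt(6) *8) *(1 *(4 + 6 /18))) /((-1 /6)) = -208 *sqrt(6) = -509.49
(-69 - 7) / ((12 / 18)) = -114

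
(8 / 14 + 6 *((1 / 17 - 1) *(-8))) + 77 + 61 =21866 / 119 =183.75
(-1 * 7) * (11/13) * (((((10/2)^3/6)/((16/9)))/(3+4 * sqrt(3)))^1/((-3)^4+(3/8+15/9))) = 86625/1347268 - 28875 * sqrt(3)/336817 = -0.08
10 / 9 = 1.11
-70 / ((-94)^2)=-35 / 4418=-0.01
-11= -11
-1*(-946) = 946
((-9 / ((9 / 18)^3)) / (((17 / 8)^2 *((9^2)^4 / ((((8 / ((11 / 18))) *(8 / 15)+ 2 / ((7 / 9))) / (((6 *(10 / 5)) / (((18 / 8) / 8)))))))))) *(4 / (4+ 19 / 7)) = -19616 / 397020970665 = -0.00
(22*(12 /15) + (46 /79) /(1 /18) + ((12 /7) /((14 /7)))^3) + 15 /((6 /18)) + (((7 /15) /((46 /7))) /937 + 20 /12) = 1320540059609 /17519023410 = 75.38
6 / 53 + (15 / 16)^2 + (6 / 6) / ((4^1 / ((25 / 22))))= 190471 / 149248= 1.28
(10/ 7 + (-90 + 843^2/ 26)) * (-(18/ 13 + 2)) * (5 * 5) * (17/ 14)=-2799254.62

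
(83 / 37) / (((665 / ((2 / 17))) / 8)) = 1328 / 418285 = 0.00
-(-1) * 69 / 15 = 23 / 5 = 4.60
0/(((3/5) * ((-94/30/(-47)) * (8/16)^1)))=0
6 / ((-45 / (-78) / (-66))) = -3432 / 5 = -686.40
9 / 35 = 0.26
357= 357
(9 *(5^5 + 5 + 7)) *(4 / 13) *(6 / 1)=677592 / 13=52122.46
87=87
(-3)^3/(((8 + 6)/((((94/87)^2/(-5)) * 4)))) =1.80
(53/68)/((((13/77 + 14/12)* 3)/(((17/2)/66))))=371/14808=0.03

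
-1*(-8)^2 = -64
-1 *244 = -244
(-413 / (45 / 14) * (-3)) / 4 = 2891 / 30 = 96.37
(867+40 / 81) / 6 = 70267 / 486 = 144.58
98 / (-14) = -7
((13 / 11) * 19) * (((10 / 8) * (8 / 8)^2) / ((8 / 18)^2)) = 100035 / 704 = 142.10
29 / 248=0.12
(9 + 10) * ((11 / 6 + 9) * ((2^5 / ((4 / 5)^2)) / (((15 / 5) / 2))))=6861.11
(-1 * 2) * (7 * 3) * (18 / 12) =-63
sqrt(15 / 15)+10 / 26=1.38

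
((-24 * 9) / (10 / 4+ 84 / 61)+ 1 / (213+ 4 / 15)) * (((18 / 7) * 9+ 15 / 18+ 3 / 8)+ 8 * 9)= -5367.51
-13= -13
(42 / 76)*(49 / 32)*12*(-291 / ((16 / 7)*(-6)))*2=2096073 / 4864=430.94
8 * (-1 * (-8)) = 64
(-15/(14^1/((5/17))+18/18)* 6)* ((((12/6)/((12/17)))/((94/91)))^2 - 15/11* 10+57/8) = -88541825/47237256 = -1.87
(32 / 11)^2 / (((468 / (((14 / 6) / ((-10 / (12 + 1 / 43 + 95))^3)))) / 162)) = -8379.05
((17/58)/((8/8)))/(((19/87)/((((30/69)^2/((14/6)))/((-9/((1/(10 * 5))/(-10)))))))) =17/703570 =0.00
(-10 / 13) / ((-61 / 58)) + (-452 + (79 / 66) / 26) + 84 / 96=-94281163 / 209352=-450.35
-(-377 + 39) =338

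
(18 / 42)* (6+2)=24 / 7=3.43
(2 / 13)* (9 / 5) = 18 / 65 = 0.28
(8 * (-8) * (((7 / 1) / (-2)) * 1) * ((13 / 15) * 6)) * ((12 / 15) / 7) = 3328 / 25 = 133.12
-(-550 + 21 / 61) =549.66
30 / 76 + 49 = 1877 / 38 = 49.39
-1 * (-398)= 398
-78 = -78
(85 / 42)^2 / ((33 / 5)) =36125 / 58212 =0.62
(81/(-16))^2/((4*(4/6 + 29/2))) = 19683/46592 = 0.42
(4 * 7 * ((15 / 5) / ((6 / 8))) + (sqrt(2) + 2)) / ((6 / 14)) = 7 * sqrt(2) / 3 + 266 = 269.30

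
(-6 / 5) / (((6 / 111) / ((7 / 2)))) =-777 / 10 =-77.70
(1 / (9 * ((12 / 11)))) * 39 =143 / 36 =3.97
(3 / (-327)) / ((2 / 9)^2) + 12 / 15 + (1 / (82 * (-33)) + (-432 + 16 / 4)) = -1260592543 / 2949540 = -427.39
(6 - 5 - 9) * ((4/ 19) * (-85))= 2720/ 19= 143.16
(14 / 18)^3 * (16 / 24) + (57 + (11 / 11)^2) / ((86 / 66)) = 4215416 / 94041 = 44.83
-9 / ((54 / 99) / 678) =-11187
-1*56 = -56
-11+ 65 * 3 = 184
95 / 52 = 1.83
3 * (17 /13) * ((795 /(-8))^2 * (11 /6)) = 118188675 /1664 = 71026.85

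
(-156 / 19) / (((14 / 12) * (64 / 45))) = -4.95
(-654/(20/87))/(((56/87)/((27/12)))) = -22275567/2240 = -9944.45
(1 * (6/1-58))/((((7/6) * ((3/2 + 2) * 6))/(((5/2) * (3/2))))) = -390/49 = -7.96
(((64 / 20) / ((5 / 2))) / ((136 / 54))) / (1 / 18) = 3888 / 425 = 9.15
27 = 27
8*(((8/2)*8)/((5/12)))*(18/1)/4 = 13824/5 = 2764.80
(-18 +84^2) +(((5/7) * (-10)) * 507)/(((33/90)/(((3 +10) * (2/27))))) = -571222/231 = -2472.82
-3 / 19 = -0.16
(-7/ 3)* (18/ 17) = -42/ 17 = -2.47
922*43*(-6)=-237876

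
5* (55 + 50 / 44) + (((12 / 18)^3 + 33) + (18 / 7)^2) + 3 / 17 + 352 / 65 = 10490714789 / 32162130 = 326.18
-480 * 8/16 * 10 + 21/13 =-2398.38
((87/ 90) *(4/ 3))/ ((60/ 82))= 1189/ 675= 1.76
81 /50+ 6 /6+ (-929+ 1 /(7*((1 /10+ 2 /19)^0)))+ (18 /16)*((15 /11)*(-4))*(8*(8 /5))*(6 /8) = -3792813 /3850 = -985.15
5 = 5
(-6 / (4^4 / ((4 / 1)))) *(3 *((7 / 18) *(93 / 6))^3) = -10218313 / 165888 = -61.60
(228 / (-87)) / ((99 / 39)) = -988 / 957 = -1.03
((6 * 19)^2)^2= 168896016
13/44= 0.30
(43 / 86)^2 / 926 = 1 / 3704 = 0.00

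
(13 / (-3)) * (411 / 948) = -1781 / 948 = -1.88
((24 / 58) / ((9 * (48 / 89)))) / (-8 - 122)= -89 / 135720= -0.00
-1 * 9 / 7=-9 / 7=-1.29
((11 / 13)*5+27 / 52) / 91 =19 / 364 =0.05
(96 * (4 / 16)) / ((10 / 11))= 132 / 5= 26.40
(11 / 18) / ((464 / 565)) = 6215 / 8352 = 0.74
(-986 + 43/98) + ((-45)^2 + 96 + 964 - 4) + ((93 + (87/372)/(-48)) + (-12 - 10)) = 631836115/291648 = 2166.43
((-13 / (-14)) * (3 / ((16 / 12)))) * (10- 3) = 117 / 8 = 14.62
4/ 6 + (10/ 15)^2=10/ 9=1.11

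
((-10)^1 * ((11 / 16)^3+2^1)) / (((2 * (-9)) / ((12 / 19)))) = 47615 / 58368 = 0.82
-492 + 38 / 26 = -6377 / 13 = -490.54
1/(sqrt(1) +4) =1/5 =0.20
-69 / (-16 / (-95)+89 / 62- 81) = 135470 / 155881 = 0.87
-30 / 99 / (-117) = 10 / 3861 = 0.00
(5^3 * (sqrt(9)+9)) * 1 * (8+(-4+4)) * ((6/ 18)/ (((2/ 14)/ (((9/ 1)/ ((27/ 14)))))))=392000/ 3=130666.67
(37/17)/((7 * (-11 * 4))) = -37/5236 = -0.01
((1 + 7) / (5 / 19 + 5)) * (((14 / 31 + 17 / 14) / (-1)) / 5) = -13737 / 27125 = -0.51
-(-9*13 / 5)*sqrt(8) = 234*sqrt(2) / 5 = 66.19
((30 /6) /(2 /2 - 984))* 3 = -15 /983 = -0.02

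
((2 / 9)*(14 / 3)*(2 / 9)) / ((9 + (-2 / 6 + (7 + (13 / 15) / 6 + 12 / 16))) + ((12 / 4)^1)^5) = 1120 / 1261467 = 0.00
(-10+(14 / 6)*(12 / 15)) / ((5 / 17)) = -2074 / 75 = -27.65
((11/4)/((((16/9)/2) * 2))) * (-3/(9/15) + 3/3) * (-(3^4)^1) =8019/16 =501.19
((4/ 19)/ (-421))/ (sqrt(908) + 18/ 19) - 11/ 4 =-189560687/ 68931172 - 19 * sqrt(227)/ 17232793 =-2.75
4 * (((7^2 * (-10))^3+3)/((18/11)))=-2588277934/9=-287586437.11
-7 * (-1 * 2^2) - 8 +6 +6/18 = 79/3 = 26.33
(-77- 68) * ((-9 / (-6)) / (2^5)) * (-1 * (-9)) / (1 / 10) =-19575 / 32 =-611.72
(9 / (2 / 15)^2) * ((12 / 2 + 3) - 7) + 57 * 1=1069.50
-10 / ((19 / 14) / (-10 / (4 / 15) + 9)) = 210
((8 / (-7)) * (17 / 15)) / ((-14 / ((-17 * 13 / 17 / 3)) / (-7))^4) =-485537 / 17010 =-28.54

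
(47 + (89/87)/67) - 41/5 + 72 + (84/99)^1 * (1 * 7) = 12476987/106865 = 116.75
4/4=1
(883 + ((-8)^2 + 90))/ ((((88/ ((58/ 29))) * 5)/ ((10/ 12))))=1037/ 264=3.93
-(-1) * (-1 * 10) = -10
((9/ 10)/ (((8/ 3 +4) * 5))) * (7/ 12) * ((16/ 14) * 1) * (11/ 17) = 99/ 8500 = 0.01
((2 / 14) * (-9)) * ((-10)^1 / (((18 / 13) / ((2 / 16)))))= 1.16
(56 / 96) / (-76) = -7 / 912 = -0.01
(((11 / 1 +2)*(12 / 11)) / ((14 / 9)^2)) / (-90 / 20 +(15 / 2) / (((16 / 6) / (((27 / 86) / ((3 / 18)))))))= 241488 / 32879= 7.34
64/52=16/13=1.23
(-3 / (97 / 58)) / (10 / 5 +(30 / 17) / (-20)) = -5916 / 6305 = -0.94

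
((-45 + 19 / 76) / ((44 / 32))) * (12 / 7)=-4296 / 77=-55.79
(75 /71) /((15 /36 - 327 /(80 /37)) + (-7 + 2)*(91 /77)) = -198000 /29377457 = -0.01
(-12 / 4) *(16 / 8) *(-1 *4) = 24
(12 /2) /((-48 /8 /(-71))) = 71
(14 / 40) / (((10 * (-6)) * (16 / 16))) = -7 / 1200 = -0.01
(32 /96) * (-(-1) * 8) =2.67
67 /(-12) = -67 /12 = -5.58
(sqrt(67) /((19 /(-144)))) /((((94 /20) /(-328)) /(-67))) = -31645440*sqrt(67) /893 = -290066.17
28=28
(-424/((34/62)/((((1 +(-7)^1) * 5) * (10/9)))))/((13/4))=5257600/663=7930.02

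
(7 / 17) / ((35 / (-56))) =-56 / 85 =-0.66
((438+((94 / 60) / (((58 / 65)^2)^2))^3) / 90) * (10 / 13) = 141832681422594945002227963 / 36624823095986641322606592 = 3.87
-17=-17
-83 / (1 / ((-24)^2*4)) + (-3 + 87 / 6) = -382441 / 2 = -191220.50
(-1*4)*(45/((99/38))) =-760/11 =-69.09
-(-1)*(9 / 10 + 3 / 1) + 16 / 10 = 11 / 2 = 5.50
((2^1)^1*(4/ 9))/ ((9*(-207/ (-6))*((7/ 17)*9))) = 272/ 352107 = 0.00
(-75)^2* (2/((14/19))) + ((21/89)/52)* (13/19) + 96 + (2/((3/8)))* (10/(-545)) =237873998849/15482796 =15363.76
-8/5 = -1.60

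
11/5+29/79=1014/395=2.57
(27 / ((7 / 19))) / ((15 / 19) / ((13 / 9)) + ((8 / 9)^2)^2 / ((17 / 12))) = 4710988269 / 63462091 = 74.23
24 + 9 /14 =24.64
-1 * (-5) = 5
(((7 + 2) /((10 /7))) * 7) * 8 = 352.80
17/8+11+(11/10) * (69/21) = 4687/280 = 16.74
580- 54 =526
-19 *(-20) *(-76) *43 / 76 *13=-212420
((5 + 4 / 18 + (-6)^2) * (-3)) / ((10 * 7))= -53 / 30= -1.77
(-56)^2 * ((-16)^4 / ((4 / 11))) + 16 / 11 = 6217007120 / 11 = 565182465.45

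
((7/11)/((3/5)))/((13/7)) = 245/429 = 0.57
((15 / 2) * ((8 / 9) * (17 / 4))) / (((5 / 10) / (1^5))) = 170 / 3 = 56.67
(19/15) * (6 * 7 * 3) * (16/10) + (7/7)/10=12773/50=255.46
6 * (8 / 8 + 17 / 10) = 81 / 5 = 16.20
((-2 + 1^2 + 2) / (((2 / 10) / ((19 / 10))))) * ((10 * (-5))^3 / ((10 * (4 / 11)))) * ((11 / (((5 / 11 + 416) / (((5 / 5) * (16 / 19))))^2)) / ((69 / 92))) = -23425600000 / 1196176977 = -19.58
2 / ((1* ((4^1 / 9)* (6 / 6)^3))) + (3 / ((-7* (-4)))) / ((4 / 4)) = 129 / 28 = 4.61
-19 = -19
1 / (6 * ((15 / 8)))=4 / 45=0.09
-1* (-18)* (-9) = -162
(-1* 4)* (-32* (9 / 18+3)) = 448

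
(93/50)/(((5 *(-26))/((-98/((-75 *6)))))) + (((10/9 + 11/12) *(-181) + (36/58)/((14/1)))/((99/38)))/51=-4144876964729/1498984987500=-2.77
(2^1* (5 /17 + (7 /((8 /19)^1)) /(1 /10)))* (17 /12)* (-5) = -18875 /8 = -2359.38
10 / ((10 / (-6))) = -6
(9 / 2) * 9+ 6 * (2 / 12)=83 / 2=41.50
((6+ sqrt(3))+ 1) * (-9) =-63 - 9 * sqrt(3) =-78.59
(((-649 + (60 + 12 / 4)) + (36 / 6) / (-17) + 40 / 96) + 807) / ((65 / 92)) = 79787 / 255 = 312.89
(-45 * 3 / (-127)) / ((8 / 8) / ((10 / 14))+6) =675 / 4699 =0.14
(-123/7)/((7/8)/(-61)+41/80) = -600240/17017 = -35.27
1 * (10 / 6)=5 / 3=1.67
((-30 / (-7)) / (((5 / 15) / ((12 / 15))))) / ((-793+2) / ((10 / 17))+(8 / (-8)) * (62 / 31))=-240 / 31423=-0.01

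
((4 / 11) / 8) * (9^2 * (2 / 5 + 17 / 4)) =7533 / 440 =17.12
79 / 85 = 0.93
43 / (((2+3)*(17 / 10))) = 86 / 17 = 5.06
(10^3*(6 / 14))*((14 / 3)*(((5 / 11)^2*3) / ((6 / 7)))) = 175000 / 121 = 1446.28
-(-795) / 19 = 795 / 19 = 41.84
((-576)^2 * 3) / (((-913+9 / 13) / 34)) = -109983744 / 2965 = -37094.01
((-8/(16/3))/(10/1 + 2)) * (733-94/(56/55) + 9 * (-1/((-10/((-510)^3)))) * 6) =20056813261/224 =89539344.92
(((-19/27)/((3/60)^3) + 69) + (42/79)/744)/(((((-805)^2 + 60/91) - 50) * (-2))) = 133837509533/31191956812440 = 0.00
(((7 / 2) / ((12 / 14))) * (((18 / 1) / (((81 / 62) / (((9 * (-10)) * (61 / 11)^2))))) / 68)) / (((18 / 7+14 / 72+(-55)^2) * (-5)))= 237392358 / 1569484829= 0.15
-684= -684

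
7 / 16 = 0.44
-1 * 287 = -287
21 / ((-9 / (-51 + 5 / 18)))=118.35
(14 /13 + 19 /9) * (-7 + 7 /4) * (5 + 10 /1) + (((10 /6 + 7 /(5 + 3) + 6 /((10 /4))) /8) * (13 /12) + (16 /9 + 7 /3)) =-36882503 /149760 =-246.28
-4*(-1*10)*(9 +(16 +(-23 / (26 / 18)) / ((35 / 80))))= -41480 / 91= -455.82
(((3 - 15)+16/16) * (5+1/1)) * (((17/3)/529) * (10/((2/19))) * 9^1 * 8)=-2558160/529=-4835.84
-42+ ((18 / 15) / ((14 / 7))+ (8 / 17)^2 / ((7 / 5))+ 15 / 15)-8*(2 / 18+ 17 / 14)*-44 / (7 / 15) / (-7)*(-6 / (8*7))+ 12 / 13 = -24.02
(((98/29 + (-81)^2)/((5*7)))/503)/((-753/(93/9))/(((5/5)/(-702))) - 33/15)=5901377/809596631641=0.00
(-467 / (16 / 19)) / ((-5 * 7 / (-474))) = -2102901 / 280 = -7510.36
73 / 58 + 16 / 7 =1439 / 406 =3.54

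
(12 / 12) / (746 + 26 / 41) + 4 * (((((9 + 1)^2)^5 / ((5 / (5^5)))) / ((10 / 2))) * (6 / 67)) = 918360000000002747 / 2051004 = 447761194029.85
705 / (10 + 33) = 705 / 43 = 16.40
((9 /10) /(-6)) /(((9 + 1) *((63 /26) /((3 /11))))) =-13 /7700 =-0.00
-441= -441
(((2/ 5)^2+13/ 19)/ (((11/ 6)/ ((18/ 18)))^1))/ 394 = 1203/ 1029325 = 0.00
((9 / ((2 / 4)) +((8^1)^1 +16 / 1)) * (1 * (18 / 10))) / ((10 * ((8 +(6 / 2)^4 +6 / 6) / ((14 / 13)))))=147 / 1625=0.09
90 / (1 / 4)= 360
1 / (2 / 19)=19 / 2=9.50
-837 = -837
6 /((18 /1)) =1 /3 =0.33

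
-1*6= -6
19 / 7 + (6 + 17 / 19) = 1278 / 133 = 9.61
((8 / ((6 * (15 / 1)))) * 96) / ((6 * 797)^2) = 32 / 85753215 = 0.00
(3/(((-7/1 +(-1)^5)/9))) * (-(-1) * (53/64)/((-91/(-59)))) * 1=-84429/46592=-1.81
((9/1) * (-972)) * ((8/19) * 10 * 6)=-4199040/19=-221002.11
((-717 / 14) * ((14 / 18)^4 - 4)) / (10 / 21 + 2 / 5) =212.41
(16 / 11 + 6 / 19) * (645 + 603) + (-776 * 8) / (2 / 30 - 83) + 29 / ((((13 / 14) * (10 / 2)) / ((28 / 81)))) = 782448621832 / 342219735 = 2286.39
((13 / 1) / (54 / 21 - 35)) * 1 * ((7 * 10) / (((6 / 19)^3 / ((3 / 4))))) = -21845915 / 32688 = -668.32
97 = 97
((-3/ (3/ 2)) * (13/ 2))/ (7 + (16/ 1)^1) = -13/ 23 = -0.57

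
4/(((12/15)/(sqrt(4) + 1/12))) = 125/12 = 10.42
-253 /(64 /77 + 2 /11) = -249.76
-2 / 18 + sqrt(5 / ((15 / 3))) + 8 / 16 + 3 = 79 / 18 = 4.39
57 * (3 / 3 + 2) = 171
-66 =-66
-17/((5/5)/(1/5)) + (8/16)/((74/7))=-2481/740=-3.35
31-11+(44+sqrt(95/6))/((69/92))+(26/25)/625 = 2*sqrt(570)/9+3687578/46875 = 83.97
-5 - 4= -9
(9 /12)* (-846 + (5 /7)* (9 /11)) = -634.06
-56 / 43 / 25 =-56 / 1075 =-0.05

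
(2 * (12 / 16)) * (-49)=-147 / 2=-73.50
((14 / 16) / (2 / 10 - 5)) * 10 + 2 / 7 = -1033 / 672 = -1.54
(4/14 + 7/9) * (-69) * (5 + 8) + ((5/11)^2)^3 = -35489353388/37202781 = -953.94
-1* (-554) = 554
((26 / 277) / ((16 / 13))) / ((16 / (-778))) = -65741 / 17728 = -3.71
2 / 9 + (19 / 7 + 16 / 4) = 437 / 63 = 6.94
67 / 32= 2.09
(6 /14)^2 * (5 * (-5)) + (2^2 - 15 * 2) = -1499 /49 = -30.59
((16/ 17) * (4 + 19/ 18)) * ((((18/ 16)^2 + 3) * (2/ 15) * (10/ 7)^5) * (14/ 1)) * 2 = 3380000/ 7497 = 450.85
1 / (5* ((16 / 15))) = 3 / 16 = 0.19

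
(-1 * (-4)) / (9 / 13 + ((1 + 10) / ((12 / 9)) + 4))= 208 / 673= 0.31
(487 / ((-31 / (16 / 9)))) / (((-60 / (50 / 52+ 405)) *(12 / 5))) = 5140285 / 65286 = 78.73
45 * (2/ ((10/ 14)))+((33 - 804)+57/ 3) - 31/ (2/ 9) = -1531/ 2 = -765.50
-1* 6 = -6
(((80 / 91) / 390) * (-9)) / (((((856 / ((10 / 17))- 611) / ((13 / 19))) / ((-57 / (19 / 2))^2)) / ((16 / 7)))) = -7680 / 5676307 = -0.00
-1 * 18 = -18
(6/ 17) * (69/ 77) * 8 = 3312/ 1309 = 2.53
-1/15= -0.07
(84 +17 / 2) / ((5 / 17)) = 629 / 2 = 314.50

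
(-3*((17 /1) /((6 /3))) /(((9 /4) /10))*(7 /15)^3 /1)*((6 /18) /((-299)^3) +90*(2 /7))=-48096371929396 /162390211425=-296.18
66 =66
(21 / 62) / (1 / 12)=126 / 31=4.06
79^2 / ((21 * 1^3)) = 6241 / 21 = 297.19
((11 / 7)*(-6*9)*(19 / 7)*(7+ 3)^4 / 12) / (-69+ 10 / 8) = 37620000 / 13279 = 2833.04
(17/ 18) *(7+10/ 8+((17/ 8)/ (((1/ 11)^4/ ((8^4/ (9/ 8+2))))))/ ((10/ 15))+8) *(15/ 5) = 103987203049/ 600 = 173312005.08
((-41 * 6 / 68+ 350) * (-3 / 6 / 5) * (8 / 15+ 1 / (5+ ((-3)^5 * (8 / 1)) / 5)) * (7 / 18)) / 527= -1259420603 / 92838533400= -0.01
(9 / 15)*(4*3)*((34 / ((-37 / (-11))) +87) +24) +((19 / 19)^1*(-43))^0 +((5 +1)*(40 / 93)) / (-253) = 1266637543 / 1450955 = 872.97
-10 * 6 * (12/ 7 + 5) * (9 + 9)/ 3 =-16920/ 7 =-2417.14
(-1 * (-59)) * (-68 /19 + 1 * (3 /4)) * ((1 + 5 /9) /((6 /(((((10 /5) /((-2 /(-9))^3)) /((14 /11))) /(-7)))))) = 3767445 /4256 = 885.21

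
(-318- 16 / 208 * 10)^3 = -71163817984 / 2197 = -32391360.03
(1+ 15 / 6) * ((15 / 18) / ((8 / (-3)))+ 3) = 301 / 32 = 9.41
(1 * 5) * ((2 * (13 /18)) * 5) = 325 /9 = 36.11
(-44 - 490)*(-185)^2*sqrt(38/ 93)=-11682479.78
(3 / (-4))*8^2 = -48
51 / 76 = 0.67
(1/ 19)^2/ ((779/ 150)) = 150/ 281219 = 0.00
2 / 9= 0.22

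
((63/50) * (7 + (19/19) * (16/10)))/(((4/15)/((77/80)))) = 625779/16000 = 39.11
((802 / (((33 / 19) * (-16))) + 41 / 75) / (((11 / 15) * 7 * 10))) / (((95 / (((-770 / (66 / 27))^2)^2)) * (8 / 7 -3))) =14718542815935 / 478192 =30779567.24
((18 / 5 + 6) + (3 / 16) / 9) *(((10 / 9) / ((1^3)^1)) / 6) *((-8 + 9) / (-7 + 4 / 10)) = -11545 / 42768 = -0.27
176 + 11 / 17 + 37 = 3632 / 17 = 213.65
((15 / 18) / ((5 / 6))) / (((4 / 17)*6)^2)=289 / 576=0.50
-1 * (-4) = 4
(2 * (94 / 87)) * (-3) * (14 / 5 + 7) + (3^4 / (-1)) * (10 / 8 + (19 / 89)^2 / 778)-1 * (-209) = 79016826153 / 1787136020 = 44.21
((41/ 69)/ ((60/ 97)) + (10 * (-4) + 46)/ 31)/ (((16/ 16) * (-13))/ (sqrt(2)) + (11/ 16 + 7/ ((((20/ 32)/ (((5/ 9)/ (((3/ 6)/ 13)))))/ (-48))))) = -31547072732/ 212230558659585 + 8802976 * sqrt(2)/ 70743519553195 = -0.00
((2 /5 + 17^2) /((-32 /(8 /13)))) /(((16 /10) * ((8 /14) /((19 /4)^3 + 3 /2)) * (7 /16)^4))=-18055.86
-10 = -10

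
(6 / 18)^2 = 0.11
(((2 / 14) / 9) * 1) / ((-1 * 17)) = -1 / 1071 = -0.00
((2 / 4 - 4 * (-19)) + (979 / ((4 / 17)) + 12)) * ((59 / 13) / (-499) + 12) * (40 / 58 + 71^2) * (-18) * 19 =-33055090277150655 / 376246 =-87854994543.86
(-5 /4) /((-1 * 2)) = 5 /8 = 0.62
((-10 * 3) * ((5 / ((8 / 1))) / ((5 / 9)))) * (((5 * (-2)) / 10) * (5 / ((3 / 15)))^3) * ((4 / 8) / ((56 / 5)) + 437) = 103251796875 / 448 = 230472760.88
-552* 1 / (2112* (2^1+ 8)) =-23 / 880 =-0.03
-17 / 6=-2.83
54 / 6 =9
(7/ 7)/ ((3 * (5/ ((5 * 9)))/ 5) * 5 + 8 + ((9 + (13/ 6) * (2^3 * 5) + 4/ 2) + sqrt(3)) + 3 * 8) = 130/ 16897-sqrt(3)/ 16897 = 0.01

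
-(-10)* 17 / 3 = 170 / 3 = 56.67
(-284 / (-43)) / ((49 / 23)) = 6532 / 2107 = 3.10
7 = 7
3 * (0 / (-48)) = 0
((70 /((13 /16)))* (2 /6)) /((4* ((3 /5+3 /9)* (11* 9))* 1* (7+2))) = 100 /11583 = 0.01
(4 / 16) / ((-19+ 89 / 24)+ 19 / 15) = -10 / 561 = -0.02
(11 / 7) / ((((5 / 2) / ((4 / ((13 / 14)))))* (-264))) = -2 / 195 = -0.01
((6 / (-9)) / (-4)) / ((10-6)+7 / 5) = 5 / 162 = 0.03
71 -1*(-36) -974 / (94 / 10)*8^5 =-159575131 / 47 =-3395215.55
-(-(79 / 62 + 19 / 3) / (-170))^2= -0.00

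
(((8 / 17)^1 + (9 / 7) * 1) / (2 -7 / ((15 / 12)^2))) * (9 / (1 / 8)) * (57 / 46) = -5360850 / 84847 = -63.18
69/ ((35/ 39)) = 2691/ 35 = 76.89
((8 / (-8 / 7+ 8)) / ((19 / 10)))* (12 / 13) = 140 / 247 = 0.57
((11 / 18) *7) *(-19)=-1463 / 18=-81.28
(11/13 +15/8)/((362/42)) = 5943/18824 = 0.32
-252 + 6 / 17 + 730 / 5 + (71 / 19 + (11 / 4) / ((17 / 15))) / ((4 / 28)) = -80755 / 1292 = -62.50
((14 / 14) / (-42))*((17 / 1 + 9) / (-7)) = 13 / 147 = 0.09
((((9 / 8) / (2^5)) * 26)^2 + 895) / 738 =14677369 / 12091392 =1.21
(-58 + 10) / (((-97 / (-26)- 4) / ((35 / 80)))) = 78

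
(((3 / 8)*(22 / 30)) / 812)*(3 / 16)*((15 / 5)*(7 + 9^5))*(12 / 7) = 1096227 / 56840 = 19.29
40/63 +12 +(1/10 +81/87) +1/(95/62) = 4970411/347130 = 14.32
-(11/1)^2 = -121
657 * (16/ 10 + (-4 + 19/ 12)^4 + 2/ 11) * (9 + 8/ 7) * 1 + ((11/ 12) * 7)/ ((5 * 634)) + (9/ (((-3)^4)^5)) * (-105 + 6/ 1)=321667506070254177773/ 1344931088497920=239170.25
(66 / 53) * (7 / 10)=231 / 265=0.87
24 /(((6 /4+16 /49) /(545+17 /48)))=1282673 /179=7165.77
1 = 1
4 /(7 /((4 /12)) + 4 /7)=28 /151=0.19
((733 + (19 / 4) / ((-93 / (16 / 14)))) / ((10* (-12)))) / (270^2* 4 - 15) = -95429 / 4555724040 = -0.00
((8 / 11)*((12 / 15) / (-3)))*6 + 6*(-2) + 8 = -284 / 55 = -5.16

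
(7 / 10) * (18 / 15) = 21 / 25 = 0.84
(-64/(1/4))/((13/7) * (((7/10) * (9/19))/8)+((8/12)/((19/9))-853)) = 389120/1295963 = 0.30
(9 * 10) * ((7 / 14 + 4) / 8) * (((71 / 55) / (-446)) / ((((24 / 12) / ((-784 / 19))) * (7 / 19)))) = 40257 / 4906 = 8.21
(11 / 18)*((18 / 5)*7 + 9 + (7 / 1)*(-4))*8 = 1364 / 45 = 30.31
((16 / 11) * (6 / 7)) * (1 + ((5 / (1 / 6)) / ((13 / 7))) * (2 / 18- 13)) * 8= -2066.67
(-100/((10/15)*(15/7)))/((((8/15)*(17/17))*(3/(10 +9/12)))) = -7525/16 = -470.31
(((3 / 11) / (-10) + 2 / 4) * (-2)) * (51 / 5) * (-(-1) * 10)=-5304 / 55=-96.44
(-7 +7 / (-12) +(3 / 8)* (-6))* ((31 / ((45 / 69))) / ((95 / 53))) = -2229551 / 8550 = -260.77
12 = 12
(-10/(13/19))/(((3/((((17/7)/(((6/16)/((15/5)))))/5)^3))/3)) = -95587328/111475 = -857.48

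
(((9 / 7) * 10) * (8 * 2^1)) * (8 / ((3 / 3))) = 11520 / 7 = 1645.71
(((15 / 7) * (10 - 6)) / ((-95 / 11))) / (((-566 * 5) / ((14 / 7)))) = 132 / 188195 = 0.00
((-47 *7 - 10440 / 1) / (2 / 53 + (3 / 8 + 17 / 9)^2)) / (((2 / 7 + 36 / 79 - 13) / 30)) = 9817312627584 / 1923236195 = 5104.58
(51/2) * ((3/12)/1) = 51/8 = 6.38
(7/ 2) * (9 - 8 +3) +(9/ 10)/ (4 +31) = 4909/ 350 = 14.03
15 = 15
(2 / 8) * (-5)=-5 / 4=-1.25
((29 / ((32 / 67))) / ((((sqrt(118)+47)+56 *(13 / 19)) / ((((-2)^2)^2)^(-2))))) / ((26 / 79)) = 4727554103 / 550593478656 - 55412417 *sqrt(118) / 550593478656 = 0.01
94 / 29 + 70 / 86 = 5057 / 1247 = 4.06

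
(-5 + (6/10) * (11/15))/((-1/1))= 4.56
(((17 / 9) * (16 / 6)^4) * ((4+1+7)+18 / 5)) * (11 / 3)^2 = 219062272 / 10935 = 20033.13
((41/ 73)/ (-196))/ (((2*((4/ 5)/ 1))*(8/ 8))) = -205/ 114464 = -0.00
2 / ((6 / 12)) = 4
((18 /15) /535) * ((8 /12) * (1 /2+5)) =22 /2675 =0.01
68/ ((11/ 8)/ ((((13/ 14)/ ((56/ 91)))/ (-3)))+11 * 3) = 11492/ 5115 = 2.25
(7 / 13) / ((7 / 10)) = 0.77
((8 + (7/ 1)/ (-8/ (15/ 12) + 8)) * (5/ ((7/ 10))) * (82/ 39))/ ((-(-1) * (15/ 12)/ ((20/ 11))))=24600/ 91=270.33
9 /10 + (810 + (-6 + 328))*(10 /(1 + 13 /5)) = 283081 /90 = 3145.34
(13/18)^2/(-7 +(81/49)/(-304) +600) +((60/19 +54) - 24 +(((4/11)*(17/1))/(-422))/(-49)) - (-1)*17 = 77549628049051637/1546073779668957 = 50.16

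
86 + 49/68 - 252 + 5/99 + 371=1385251/6732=205.77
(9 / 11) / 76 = 0.01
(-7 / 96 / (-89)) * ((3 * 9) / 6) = 21 / 5696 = 0.00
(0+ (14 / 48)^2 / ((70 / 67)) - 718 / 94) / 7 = -2045797 / 1895040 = -1.08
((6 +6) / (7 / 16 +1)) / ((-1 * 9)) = -64 / 69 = -0.93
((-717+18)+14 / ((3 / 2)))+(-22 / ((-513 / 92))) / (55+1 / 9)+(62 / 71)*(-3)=-57895461 / 83638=-692.21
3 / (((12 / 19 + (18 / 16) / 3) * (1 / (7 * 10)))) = 10640 / 51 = 208.63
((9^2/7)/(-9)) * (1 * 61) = -549/7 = -78.43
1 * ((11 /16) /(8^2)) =11 /1024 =0.01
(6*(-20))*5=-600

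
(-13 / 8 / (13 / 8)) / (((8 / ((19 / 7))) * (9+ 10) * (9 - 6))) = -0.01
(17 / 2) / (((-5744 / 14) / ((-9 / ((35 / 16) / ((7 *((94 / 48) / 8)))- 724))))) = -50337 / 195112192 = -0.00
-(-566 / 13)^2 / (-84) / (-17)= -80089 / 60333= -1.33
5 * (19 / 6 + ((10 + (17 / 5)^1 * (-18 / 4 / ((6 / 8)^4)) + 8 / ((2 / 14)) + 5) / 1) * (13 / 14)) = 7621 / 63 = 120.97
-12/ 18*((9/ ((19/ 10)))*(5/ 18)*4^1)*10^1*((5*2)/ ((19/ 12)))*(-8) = 640000/ 361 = 1772.85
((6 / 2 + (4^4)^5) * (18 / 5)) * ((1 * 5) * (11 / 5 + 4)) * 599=367502965492108518 / 5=73500593098421703.60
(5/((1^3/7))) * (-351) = -12285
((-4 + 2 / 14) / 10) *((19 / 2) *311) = -159543 / 140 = -1139.59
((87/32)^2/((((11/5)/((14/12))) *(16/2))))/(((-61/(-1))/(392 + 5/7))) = 34678635/10993664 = 3.15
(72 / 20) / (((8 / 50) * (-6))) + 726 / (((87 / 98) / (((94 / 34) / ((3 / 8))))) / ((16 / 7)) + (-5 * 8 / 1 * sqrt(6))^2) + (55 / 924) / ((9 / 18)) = -80490969623 / 22639535436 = -3.56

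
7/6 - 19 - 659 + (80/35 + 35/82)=-580418/861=-674.12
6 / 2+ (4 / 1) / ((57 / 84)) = 169 / 19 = 8.89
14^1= 14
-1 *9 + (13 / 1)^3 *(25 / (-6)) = -54979 / 6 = -9163.17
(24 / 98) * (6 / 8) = 9 / 49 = 0.18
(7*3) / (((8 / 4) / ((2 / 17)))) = 21 / 17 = 1.24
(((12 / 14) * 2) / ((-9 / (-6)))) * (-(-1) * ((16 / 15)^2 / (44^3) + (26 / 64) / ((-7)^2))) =3899447 / 410879700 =0.01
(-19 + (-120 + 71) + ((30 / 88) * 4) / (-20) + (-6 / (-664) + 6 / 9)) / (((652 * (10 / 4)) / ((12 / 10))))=-184588 / 3720475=-0.05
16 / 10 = 8 / 5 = 1.60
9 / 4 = 2.25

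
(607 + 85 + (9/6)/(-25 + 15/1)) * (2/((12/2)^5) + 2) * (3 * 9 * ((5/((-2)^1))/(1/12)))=-107610349/96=-1120941.14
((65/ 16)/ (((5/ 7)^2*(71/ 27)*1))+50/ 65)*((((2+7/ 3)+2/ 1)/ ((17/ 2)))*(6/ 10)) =5327353/ 3138200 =1.70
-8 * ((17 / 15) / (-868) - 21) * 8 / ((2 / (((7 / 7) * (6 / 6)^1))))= 2187496 / 3255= 672.04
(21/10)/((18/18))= 21/10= 2.10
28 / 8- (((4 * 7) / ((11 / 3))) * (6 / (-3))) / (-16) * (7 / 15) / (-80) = 3.51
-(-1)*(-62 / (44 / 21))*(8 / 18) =-434 / 33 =-13.15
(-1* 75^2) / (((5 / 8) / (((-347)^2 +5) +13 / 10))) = -1083737700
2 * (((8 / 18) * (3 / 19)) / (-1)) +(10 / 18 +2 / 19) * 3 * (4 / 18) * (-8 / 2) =-976 / 513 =-1.90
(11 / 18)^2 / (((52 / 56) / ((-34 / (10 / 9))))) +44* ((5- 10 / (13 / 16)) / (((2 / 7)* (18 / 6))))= -453299 / 1170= -387.44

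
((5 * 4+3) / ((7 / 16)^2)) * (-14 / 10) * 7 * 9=-10598.40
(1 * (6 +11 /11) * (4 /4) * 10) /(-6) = -35 /3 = -11.67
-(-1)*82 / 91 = 82 / 91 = 0.90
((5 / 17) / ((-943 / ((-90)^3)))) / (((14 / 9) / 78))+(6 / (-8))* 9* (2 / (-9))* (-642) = 1171330029 / 112217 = 10438.08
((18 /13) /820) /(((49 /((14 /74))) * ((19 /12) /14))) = 108 /1873495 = 0.00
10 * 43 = 430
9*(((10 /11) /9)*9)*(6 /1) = 540 /11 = 49.09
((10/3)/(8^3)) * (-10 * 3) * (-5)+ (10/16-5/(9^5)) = 12104405/7558272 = 1.60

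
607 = 607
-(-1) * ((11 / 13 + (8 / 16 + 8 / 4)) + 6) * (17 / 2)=4131 / 52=79.44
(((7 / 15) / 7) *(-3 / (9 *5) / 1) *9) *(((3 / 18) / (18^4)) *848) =-53 / 984150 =-0.00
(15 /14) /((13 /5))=75 /182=0.41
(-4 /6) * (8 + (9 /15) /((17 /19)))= -1474 /255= -5.78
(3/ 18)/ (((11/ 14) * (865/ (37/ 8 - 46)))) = -2317/ 228360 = -0.01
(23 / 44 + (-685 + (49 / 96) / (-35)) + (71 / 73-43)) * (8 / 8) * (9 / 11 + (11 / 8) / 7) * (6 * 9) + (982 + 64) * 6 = -265362705057 / 7914368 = -33529.24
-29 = -29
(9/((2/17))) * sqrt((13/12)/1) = 51 * sqrt(39)/4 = 79.62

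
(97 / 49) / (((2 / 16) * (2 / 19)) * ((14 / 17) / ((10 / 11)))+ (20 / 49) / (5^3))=3133100 / 24033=130.37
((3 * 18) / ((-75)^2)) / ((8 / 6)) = 9 / 1250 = 0.01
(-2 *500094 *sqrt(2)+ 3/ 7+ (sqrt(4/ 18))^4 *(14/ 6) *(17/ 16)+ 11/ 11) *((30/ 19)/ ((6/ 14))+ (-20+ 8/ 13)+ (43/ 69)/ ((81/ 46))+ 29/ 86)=-817593917719/ 35120928024+ 159443597334 *sqrt(2)/ 10621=21230303.22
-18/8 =-9/4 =-2.25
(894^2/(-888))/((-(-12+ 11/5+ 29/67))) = -96.08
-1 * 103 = -103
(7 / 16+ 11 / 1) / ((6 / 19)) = 1159 / 32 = 36.22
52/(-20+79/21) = -1092/341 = -3.20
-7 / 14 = -1 / 2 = -0.50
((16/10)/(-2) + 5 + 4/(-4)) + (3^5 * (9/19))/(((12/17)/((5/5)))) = 63181/380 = 166.27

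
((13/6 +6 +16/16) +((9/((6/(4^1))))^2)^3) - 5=279961/6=46660.17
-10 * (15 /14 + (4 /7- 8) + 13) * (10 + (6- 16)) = 0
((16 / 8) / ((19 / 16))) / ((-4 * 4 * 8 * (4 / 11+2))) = -11 / 1976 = -0.01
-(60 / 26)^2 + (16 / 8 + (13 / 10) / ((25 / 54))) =-10931 / 21125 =-0.52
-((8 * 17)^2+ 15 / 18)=-110981 / 6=-18496.83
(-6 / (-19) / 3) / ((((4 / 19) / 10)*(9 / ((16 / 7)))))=80 / 63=1.27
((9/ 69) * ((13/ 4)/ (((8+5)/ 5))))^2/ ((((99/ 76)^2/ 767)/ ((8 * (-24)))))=-2307.07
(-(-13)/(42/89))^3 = 1548816893/74088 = 20905.10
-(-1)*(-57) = -57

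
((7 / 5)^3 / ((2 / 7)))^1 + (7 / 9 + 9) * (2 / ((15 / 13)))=26.55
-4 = -4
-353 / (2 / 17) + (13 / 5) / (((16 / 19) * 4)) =-959913 / 320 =-2999.73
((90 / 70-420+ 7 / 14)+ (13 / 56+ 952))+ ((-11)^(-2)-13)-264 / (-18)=10889563 / 20328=535.69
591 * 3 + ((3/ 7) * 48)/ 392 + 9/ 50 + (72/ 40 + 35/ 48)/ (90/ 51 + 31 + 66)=1225456814437/ 691076400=1773.26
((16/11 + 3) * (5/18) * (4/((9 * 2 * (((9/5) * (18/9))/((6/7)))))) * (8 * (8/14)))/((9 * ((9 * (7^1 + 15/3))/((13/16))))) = 325/1299078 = 0.00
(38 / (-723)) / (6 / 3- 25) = 0.00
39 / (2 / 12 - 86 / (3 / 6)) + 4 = 3890 / 1031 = 3.77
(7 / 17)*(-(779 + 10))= -5523 / 17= -324.88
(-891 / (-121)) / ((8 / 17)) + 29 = 3929 / 88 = 44.65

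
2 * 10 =20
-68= -68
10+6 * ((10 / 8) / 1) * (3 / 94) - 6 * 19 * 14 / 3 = -98091 / 188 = -521.76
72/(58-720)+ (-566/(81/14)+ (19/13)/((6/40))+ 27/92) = -2818560779/32065956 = -87.90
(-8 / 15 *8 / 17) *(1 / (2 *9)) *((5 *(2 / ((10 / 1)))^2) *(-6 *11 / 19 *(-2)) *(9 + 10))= -1408 / 3825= -0.37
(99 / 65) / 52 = 99 / 3380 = 0.03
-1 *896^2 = -802816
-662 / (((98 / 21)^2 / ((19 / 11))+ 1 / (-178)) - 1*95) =20149956 / 2508013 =8.03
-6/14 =-3/7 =-0.43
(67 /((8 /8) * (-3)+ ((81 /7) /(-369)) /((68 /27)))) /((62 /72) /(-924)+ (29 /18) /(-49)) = 101488508352 /154287181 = 657.79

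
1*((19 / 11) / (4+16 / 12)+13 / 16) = 25 / 22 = 1.14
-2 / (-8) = 1 / 4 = 0.25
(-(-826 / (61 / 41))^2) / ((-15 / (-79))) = -90605570524 / 55815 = -1623319.37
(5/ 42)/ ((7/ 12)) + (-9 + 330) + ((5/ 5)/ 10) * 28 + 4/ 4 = 79626/ 245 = 325.00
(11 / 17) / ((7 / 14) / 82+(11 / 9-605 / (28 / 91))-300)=-4059 / 14208481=-0.00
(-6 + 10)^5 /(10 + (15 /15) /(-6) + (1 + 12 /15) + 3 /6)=84.40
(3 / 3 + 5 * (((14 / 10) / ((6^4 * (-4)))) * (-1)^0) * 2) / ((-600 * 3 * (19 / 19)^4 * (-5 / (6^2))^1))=517 / 129600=0.00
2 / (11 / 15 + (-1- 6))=-0.32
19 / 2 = 9.50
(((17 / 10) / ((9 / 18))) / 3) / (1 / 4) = 68 / 15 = 4.53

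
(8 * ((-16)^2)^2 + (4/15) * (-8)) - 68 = 7863268/15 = 524217.87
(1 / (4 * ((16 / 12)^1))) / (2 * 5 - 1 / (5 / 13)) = 15 / 592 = 0.03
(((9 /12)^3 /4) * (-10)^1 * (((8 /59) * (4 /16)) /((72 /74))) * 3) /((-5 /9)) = 2997 /15104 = 0.20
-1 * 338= -338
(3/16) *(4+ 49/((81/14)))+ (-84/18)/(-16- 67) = 42923/17928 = 2.39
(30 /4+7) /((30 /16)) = 116 /15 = 7.73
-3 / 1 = -3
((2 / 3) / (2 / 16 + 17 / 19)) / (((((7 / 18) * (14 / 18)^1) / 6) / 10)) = 196992 / 1519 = 129.69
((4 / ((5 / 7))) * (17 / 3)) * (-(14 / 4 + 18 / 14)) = -2278 / 15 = -151.87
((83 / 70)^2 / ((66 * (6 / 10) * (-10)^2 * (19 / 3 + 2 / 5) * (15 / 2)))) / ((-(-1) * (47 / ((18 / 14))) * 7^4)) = 6889 / 86005889662000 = 0.00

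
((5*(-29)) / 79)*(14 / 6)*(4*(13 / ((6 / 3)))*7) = -184730 / 237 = -779.45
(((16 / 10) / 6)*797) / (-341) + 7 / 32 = -66211 / 163680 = -0.40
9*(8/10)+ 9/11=441/55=8.02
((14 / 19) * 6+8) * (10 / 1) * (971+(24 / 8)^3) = 2355280 / 19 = 123962.11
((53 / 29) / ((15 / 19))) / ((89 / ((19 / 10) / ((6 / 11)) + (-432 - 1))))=-25951397 / 2322900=-11.17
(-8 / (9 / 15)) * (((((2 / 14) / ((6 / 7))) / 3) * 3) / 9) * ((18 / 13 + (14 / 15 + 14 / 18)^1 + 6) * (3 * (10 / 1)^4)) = -212840000 / 3159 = -67375.75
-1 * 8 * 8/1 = -64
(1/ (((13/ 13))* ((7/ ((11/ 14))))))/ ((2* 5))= 11/ 980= 0.01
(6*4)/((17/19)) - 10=286/17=16.82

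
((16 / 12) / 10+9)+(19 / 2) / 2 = 833 / 60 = 13.88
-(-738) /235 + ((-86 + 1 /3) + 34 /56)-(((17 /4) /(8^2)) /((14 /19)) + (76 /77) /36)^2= -81.93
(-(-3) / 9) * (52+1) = 53 / 3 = 17.67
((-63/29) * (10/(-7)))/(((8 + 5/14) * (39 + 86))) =28/9425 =0.00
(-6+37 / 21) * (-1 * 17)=1513 / 21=72.05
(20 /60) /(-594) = -1 /1782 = -0.00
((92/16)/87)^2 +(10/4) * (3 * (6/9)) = 606049/121104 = 5.00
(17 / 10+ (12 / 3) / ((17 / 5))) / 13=489 / 2210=0.22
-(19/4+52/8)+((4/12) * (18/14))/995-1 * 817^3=-15193131285593/27860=-545338524.25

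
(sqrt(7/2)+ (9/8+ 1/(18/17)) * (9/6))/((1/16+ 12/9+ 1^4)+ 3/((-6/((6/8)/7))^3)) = 263424 * sqrt(14)/1262231+ 1635424/1262231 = 2.08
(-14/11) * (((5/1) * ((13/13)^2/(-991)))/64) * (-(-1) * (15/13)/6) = 0.00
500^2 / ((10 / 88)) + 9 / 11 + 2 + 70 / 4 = 48400447 / 22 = 2200020.32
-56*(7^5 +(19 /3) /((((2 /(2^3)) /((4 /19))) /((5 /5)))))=-2824472 /3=-941490.67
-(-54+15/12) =211/4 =52.75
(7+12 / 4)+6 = 16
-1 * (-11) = 11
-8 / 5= -1.60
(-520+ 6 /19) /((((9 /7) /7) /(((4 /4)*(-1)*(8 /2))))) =1935304 /171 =11317.57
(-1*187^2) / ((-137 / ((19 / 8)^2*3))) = 4319.28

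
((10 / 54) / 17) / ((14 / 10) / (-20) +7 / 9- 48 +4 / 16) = -250 / 1079619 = -0.00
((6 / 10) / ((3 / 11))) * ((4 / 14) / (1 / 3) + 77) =1199 / 7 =171.29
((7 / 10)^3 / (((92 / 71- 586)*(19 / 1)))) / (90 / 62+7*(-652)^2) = -754943 / 72761780715558000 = -0.00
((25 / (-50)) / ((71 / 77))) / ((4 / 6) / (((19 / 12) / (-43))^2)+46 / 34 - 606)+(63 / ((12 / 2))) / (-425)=-416327408 / 20915831425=-0.02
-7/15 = -0.47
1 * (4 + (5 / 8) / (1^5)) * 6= 111 / 4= 27.75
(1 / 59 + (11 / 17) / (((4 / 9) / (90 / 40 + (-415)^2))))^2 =16191913986334543081 / 257538304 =62871866960.55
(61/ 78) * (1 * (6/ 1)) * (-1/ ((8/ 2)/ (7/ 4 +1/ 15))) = -6649/ 3120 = -2.13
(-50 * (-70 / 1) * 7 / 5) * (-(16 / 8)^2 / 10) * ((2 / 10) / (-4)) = 98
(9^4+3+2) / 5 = 6566 / 5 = 1313.20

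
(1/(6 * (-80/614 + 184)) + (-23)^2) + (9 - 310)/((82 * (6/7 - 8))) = 529.51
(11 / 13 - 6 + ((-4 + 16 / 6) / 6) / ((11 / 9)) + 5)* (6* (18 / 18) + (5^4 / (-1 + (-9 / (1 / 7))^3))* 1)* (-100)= 10224975 / 50791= 201.31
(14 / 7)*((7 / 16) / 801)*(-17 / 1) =-119 / 6408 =-0.02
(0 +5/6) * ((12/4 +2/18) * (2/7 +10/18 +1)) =1160/243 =4.77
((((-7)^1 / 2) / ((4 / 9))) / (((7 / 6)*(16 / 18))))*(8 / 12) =-81 / 16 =-5.06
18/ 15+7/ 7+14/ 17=3.02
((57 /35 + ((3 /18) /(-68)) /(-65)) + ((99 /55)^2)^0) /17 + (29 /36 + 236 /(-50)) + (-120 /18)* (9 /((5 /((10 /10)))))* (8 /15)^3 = -1320798461 /236691000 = -5.58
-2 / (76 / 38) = -1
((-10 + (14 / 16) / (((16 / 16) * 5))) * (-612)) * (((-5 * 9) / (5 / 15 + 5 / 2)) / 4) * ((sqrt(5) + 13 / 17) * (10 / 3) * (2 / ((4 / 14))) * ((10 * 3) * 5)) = -250749539.99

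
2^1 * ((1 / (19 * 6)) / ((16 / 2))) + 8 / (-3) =-405 / 152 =-2.66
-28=-28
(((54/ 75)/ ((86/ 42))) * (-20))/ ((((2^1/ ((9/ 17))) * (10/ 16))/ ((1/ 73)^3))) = -54432/ 7109285675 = -0.00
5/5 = 1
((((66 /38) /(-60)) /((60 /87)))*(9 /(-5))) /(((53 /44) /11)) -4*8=-15764609 /503500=-31.31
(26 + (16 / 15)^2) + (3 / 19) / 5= 116149 / 4275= 27.17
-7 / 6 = -1.17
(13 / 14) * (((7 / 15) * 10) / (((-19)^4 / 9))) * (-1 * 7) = -273 / 130321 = -0.00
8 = 8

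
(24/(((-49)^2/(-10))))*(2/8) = -60/2401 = -0.02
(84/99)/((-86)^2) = 7/61017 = 0.00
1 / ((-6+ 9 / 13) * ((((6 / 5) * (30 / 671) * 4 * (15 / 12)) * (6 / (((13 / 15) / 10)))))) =-113399 / 11178000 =-0.01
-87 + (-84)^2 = 6969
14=14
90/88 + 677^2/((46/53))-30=534382289/1012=528045.74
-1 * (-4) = 4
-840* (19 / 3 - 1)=-4480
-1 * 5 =-5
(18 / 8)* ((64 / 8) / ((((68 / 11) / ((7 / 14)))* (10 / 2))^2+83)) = 726 / 157481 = 0.00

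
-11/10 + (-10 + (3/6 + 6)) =-23/5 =-4.60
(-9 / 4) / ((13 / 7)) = -63 / 52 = -1.21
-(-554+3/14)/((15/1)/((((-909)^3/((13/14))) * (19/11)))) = -36880243505901/715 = -51580760148.11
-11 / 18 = -0.61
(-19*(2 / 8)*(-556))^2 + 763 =6975644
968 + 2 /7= 6778 /7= 968.29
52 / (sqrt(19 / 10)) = 37.72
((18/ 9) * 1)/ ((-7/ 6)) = -1.71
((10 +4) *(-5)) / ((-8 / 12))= 105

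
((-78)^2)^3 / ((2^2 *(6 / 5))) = 46916583480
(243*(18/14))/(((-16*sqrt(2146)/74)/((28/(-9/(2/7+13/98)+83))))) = -89667*sqrt(2146)/292436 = -14.20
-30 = -30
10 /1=10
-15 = -15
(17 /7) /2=17 /14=1.21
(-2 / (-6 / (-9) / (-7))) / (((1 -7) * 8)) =-7 / 16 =-0.44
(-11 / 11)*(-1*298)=298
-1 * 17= -17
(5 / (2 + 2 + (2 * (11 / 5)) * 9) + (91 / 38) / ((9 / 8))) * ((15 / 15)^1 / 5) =83627 / 186390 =0.45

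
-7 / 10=-0.70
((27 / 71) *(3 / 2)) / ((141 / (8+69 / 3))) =837 / 6674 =0.13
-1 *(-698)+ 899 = 1597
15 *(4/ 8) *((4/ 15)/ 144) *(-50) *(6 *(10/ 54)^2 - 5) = 29125/ 8748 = 3.33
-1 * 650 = -650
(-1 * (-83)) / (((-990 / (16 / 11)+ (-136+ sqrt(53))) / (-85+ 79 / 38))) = 8369056 * sqrt(53) / 810857243+ 6834380356 / 810857243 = 8.50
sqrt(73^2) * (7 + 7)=1022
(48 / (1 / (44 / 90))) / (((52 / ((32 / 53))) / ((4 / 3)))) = 11264 / 31005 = 0.36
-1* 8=-8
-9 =-9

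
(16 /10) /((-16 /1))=-1 /10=-0.10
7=7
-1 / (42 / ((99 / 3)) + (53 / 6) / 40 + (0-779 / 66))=2640 / 27217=0.10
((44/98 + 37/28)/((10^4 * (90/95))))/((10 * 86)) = 6593/30340800000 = 0.00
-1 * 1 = -1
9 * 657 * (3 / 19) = 17739 / 19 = 933.63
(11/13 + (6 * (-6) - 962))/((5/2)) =-25926/65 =-398.86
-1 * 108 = -108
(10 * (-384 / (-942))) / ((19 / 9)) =5760 / 2983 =1.93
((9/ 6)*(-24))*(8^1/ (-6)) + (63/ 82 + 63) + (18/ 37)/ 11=3731631/ 33374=111.81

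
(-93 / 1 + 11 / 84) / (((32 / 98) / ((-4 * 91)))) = 4969237 / 48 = 103525.77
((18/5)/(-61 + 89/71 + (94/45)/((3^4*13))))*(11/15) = -22204611/502501240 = -0.04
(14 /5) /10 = 7 /25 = 0.28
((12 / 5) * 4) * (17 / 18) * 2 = 18.13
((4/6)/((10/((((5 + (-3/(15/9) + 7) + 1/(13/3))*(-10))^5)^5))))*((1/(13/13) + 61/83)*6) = -583290262091539765857805928879918928800894960937736362895781969746538001007116288/2928410156169728916402756972595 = -199183253364503291286452200000000000000000000000000.00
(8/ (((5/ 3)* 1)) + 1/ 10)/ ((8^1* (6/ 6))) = 49/ 80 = 0.61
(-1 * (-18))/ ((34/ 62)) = 558/ 17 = 32.82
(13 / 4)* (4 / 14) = 13 / 14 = 0.93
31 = 31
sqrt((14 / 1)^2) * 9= 126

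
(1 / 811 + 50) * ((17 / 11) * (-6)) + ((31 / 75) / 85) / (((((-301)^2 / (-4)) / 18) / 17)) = -46843011312474 / 101031440125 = -463.65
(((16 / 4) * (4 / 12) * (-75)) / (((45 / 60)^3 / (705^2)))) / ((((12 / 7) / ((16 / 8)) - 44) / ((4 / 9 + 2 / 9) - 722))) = -2676954560000 / 1359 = -1969797321.56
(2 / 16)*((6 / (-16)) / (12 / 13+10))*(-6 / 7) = 117 / 31808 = 0.00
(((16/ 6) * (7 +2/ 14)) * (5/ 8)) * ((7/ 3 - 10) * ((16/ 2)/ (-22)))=23000/ 693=33.19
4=4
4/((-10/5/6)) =-12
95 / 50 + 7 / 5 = 33 / 10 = 3.30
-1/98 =-0.01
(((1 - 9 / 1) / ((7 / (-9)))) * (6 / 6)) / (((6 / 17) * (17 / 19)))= 228 / 7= 32.57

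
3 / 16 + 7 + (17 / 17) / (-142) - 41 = -38419 / 1136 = -33.82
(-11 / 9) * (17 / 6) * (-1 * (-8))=-748 / 27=-27.70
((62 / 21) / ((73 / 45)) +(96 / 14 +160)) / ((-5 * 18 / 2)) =-86194 / 22995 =-3.75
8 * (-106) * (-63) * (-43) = -2297232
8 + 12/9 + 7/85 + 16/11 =30491/2805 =10.87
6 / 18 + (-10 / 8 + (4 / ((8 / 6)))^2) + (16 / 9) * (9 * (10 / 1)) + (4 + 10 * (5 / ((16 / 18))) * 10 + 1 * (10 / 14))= 61765 / 84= 735.30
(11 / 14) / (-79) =-11 / 1106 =-0.01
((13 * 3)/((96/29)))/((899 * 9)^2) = 13/72236448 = 0.00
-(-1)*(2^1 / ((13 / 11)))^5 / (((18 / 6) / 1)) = 5153632 / 1113879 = 4.63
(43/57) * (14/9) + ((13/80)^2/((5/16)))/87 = 34944899/29754000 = 1.17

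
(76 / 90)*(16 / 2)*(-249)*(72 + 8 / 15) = -27452416 / 225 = -122010.74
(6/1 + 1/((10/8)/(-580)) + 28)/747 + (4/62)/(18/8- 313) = -16575166/28784151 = -0.58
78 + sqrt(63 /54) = sqrt(42) /6 + 78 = 79.08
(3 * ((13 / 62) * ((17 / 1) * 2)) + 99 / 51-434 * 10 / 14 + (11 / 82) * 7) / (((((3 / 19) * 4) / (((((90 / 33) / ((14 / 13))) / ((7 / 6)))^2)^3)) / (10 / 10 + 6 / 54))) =-27861175536011405786250000 / 529818432046126072927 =-52586.27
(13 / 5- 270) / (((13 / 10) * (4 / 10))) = -6685 / 13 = -514.23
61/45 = 1.36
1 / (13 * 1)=1 / 13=0.08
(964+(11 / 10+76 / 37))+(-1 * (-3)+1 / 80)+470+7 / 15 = 12792823 / 8880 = 1440.63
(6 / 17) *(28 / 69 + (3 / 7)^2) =3986 / 19159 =0.21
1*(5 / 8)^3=125 / 512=0.24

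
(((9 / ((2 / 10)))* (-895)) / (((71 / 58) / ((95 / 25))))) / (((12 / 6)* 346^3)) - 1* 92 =-270571217857 / 2940943256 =-92.00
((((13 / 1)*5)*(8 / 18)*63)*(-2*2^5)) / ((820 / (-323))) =1881152 / 41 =45881.76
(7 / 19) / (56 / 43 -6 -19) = -301 / 19361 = -0.02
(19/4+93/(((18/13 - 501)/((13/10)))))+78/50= 6.07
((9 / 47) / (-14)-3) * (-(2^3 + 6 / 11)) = 1983 / 77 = 25.75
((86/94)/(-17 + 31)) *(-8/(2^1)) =-0.26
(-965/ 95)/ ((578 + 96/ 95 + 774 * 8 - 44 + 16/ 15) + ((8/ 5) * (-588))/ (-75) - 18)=-72375/ 47898676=-0.00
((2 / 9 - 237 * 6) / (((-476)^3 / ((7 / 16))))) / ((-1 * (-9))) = 457 / 713131776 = 0.00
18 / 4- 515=-1021 / 2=-510.50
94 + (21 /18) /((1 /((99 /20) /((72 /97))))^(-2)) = 94.03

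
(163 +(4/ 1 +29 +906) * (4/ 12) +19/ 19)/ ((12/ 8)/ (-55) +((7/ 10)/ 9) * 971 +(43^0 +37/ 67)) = 3163941/ 511054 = 6.19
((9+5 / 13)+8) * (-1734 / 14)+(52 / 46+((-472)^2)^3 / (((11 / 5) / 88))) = 925723335439024866580 / 2093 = 442294952431450007.92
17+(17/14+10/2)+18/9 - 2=325/14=23.21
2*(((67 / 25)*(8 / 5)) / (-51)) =-1072 / 6375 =-0.17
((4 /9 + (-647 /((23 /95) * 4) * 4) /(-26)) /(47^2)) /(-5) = -555577 /59444190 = -0.01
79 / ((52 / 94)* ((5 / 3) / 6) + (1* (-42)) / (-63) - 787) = -33417 / 332554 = -0.10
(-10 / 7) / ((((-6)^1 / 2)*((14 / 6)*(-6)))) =-5 / 147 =-0.03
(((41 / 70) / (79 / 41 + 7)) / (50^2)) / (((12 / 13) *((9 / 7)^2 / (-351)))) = -1988623 / 329400000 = -0.01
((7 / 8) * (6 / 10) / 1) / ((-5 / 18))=-189 / 100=-1.89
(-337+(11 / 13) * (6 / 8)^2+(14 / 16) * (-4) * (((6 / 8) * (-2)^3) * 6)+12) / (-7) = 5899 / 208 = 28.36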